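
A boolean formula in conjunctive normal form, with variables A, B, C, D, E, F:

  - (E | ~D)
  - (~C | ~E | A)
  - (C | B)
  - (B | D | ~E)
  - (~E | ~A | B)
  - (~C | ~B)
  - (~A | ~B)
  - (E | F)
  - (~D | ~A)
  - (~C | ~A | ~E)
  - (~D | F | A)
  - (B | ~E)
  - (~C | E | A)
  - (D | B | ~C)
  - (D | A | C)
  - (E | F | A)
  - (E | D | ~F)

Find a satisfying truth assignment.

A = False, B = True, C = False, D = True, E = True, F = True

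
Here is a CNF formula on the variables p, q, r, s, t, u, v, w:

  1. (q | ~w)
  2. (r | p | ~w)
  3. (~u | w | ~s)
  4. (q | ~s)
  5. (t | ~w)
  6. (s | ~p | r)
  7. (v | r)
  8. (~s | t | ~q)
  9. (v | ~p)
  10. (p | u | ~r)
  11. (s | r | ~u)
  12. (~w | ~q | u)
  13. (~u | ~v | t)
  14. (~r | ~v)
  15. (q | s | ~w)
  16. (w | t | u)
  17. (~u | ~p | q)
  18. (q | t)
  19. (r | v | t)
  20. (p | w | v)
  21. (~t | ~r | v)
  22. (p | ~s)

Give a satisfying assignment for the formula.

Try p = True.
  then v is forced to True.
  then r is forced to False.
  then s is forced to True.
  then q is forced to True.
  then t is forced to True.
Try u = False.
  then w is forced to False.

p=1, q=1, r=0, s=1, t=1, u=0, v=1, w=0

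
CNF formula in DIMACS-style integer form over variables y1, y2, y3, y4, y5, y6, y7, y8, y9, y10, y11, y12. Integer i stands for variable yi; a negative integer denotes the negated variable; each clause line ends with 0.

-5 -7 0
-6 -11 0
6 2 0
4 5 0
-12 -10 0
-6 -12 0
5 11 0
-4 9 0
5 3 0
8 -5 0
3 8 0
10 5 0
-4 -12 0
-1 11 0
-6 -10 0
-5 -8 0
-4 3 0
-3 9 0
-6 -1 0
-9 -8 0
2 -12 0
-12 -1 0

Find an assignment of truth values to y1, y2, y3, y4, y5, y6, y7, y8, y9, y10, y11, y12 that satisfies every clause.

y1=F, y2=T, y3=T, y4=T, y5=F, y6=F, y7=F, y8=F, y9=T, y10=T, y11=T, y12=F

Check each clause:
  1. (NOT y5 OR NOT y7) — NOT y7 is true.
  2. (NOT y6 OR NOT y11) — NOT y6 is true.
  3. (y6 OR y2) — y2 is true.
  4. (y5 OR y4) — y4 is true.
  5. (NOT y10 OR NOT y12) — NOT y12 is true.
  6. (NOT y12 OR NOT y6) — NOT y6 is true.
  7. (y11 OR y5) — y11 is true.
  8. (y9 OR NOT y4) — y9 is true.
  9. (y3 OR y5) — y3 is true.
  10. (NOT y5 OR y8) — NOT y5 is true.
  11. (y3 OR y8) — y3 is true.
  12. (y5 OR y10) — y10 is true.
  13. (NOT y4 OR NOT y12) — NOT y12 is true.
  14. (NOT y1 OR y11) — y11 is true.
  15. (NOT y10 OR NOT y6) — NOT y6 is true.
  16. (NOT y5 OR NOT y8) — NOT y8 is true.
  17. (y3 OR NOT y4) — y3 is true.
  18. (y9 OR NOT y3) — y9 is true.
  19. (NOT y1 OR NOT y6) — NOT y6 is true.
  20. (NOT y9 OR NOT y8) — NOT y8 is true.
  21. (NOT y12 OR y2) — y2 is true.
  22. (NOT y1 OR NOT y12) — NOT y12 is true.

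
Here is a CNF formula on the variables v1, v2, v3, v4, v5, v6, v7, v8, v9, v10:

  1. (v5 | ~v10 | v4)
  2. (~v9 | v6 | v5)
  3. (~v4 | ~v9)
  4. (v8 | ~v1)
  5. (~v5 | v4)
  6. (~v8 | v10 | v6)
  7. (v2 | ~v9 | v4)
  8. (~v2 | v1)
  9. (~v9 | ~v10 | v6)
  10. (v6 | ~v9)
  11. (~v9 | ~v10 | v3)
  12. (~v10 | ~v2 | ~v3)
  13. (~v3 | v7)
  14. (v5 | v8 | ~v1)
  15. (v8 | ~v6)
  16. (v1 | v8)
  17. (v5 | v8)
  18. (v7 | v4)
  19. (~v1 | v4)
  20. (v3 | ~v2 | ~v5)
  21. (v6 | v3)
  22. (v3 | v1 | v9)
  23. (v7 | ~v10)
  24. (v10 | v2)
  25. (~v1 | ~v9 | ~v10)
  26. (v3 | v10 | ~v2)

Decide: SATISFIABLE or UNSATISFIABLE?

SATISFIABLE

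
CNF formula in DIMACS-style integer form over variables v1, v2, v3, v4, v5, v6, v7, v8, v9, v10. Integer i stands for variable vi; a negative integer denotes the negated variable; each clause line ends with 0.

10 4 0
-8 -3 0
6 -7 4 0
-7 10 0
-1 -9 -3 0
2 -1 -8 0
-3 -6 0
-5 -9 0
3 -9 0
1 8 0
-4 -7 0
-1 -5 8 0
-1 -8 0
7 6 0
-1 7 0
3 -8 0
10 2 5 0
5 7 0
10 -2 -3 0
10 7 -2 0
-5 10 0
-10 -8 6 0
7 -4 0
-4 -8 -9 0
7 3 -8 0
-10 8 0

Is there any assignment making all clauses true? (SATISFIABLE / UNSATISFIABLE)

UNSATISFIABLE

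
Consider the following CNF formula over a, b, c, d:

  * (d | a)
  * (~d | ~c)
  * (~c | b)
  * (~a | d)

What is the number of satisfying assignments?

4

Satisfying assignments:
  a=0 b=0 c=0 d=1
  a=0 b=1 c=0 d=1
  a=1 b=0 c=0 d=1
  a=1 b=1 c=0 d=1
Count: 4.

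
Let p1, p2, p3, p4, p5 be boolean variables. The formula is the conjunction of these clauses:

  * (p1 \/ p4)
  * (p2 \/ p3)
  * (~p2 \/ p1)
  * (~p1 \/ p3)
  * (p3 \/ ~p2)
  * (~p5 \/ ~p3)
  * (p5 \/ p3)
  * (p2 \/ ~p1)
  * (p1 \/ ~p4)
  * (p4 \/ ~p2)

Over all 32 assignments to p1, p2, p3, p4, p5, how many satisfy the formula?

1

Satisfying assignments:
  p1=1 p2=1 p3=1 p4=1 p5=0
Count: 1.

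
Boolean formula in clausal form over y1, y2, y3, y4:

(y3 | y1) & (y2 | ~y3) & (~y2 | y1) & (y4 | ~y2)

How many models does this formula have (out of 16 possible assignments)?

The models are:
  y1=T y2=F y3=F y4=F
  y1=T y2=F y3=F y4=T
  y1=T y2=T y3=F y4=T
  y1=T y2=T y3=T y4=T
That's 4 in total.

4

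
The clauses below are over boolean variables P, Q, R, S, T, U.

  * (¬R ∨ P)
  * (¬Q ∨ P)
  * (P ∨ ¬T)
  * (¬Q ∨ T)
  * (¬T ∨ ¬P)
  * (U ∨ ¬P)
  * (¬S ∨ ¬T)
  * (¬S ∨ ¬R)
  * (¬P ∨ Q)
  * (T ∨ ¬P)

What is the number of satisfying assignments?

The models are:
  P=F Q=F R=F S=F T=F U=F
  P=F Q=F R=F S=F T=F U=T
  P=F Q=F R=F S=T T=F U=F
  P=F Q=F R=F S=T T=F U=T
Count: 4.

4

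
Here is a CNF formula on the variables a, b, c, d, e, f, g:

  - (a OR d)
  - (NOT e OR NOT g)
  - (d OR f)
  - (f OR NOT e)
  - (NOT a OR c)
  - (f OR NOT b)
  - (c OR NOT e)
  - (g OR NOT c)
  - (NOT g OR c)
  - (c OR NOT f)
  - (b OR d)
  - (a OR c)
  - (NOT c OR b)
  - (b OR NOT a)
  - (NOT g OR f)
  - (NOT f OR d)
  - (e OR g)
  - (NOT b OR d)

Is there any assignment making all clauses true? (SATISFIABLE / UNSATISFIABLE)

SATISFIABLE

Pure literal: d appears only positively; assign d = True.
Try a = False.
  then c is forced to True.
  then g is forced to True.
  then e is forced to False.
  then b is forced to True.
  then f is forced to True.
Every clause has at least one true literal under this assignment.
So a=F, b=T, c=T, d=T, e=F, f=T, g=T is a satisfying assignment.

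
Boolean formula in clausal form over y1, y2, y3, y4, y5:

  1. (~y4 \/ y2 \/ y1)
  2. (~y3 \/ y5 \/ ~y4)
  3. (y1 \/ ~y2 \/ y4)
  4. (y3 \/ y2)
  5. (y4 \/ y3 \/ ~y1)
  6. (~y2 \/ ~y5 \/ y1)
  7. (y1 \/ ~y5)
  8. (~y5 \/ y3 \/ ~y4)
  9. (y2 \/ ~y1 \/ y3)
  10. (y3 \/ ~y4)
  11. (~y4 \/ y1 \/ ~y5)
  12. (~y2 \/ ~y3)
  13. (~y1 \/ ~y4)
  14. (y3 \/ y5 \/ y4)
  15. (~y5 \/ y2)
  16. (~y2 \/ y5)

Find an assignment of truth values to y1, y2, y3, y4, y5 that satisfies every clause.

y1=False, y2=False, y3=True, y4=False, y5=False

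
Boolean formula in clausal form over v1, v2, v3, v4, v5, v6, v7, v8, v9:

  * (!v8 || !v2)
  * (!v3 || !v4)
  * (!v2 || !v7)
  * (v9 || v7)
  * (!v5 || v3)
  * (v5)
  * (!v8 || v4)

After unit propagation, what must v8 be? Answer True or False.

False

(v5) stands alone — v5 = True.
(!v5 || v3) with v5 = True leaves only v3, so v3 = True.
(!v3 || !v4): since v3 = True, the clause reduces to (!v4). v4 = False.
In (v4 || !v8), v4 is now false; !v8 must hold, so v8 = False.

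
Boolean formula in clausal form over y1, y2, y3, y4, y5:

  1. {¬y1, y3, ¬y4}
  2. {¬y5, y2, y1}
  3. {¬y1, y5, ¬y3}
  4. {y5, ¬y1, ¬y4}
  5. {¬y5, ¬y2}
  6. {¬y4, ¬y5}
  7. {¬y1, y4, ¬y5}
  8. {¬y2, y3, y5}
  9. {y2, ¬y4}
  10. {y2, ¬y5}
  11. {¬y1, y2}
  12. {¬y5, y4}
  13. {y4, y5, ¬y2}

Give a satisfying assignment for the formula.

Try y1 = False.
The remaining clauses are satisfied by y2 = True, y3 = True, y4 = True, y5 = False.
Every clause has at least one true literal under this assignment.
Check each clause:
  1. {y3, ¬y1, ¬y4} — y3 is true.
  2. {y2, y1, ¬y5} — y2 is true.
  3. {¬y3, ¬y1, y5} — ¬y1 is true.
  4. {¬y4, ¬y1, y5} — ¬y1 is true.
  5. {¬y2, ¬y5} — ¬y5 is true.
  6. {¬y5, ¬y4} — ¬y5 is true.
  7. {¬y5, ¬y1, y4} — ¬y5 is true.
  8. {y3, ¬y2, y5} — y3 is true.
  9. {¬y4, y2} — y2 is true.
  10. {y2, ¬y5} — y2 is true.
  11. {¬y1, y2} — y2 is true.
  12. {¬y5, y4} — ¬y5 is true.
  13. {y4, ¬y2, y5} — y4 is true.

y1 = F, y2 = T, y3 = T, y4 = T, y5 = F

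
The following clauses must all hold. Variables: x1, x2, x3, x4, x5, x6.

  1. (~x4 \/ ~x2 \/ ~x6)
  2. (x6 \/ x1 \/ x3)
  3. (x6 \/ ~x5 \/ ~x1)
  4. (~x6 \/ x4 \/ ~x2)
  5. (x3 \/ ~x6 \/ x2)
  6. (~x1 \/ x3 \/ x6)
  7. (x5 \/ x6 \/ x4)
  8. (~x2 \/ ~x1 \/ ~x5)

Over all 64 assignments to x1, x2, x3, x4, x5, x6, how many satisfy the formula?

Split on x6, then x1.
  x6=T, x1=T: remaining (x2,x3,x4,x5) ∈ {(F,T,F,F); (F,T,F,T); (F,T,T,F); (F,T,T,T)} — 4.
  x6=T, x1=F: remaining (x2,x3,x4,x5) ∈ {(F,T,F,F); (F,T,F,T); (F,T,T,F); (F,T,T,T)} — 4.
  x6=F, x1=T: remaining (x2,x3,x4,x5) ∈ {(F,T,T,F); (T,T,T,F)} — 2.
  x6=F, x1=F: x2 free; 3 ways for (x3,x4,x5) × 2^1 = 6.
Total: 4 + 4 + 2 + 6 = 16.

16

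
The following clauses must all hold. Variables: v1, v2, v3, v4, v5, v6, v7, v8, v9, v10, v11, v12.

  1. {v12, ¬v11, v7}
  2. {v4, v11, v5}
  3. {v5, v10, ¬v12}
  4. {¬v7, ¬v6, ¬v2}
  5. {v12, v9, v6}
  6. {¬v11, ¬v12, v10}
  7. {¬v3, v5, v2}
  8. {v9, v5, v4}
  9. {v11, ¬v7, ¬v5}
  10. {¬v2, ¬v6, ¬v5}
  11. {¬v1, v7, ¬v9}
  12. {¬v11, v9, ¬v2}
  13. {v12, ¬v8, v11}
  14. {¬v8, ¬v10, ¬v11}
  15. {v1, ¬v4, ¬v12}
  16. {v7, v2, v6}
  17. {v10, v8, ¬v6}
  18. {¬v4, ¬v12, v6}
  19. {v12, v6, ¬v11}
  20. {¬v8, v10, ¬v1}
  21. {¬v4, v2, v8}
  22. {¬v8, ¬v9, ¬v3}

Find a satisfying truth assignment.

v3 occurs only negated in the remaining clauses — set v3 = False.
Branch on v1: take v1 = True.
The remaining clauses are satisfied by v2 = True, v4 = True, v5 = False, v6 = True, v7 = False, v8 = False, v9 = False, v10 = True, v11 = False, v12 = True.

v1 = True  v2 = True  v3 = False  v4 = True  v5 = False  v6 = True  v7 = False  v8 = False  v9 = False  v10 = True  v11 = False  v12 = True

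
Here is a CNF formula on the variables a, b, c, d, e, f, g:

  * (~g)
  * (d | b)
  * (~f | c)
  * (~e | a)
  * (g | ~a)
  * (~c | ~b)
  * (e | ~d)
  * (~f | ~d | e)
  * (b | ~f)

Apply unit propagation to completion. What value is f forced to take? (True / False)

False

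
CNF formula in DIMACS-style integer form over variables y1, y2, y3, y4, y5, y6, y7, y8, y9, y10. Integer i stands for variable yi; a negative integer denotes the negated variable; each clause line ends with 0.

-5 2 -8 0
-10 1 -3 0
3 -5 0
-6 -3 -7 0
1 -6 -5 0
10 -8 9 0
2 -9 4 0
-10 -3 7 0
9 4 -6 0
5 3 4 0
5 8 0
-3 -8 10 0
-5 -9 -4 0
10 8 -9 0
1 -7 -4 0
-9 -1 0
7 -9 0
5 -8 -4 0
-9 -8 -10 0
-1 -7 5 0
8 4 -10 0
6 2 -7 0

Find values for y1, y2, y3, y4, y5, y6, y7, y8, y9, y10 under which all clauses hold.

y1=False, y2=True, y3=True, y4=True, y5=True, y6=False, y7=False, y8=False, y9=False, y10=False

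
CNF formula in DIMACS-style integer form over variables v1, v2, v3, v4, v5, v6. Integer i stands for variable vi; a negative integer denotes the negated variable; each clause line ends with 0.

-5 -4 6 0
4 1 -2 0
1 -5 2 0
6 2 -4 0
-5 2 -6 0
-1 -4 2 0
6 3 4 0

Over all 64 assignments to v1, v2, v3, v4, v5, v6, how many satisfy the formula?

Case analysis on v2 and v4:
  v2=T, v4=T: v1, v3 free; 3 ways for (v5,v6) × 2^2 = 12.
  v2=T, v4=F: v5 free; 3 ways for (v1,v3,v6) × 2^1 = 6.
  v2=F, v4=T: remaining (v1,v3,v5,v6) ∈ {(F,F,F,T); (F,T,F,T)} — 2.
  v2=F, v4=F: 7 of the 16 assignments to (v1,v3,v5,v6) work.
Total: 12 + 6 + 2 + 7 = 27.

27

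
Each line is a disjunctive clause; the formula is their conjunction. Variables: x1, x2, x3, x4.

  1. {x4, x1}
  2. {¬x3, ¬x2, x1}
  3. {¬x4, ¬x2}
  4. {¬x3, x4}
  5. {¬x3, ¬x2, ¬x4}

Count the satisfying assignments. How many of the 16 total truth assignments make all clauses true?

6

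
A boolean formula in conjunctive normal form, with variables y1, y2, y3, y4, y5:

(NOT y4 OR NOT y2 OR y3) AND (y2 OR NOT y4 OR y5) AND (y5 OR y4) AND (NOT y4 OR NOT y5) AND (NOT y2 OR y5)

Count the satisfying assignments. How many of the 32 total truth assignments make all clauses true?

Split on y4, then y5.
  y4=T, y5=T: a clause becomes empty — 0.
  y4=T, y5=F: a clause becomes empty — 0.
  y4=F, y5=T: y1, y2, y3 free → 2^3 = 8.
  y4=F, y5=F: a clause becomes empty — 0.
Total: 0 + 0 + 8 + 0 = 8.

8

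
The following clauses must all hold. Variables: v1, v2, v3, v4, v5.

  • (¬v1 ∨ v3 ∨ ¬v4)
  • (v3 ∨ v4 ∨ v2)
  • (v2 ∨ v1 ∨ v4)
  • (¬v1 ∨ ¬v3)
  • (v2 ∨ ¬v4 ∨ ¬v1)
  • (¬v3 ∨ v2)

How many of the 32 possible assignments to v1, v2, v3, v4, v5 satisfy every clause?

Split on v1, then v2.
  v1=T, v2=T: remaining (v3,v4,v5) ∈ {(F,F,F); (F,F,T)} — 2.
  v1=T, v2=F: a clause becomes empty — 0.
  v1=F, v2=T: v3, v4, v5 free → 2^3 = 8.
  v1=F, v2=F: remaining (v3,v4,v5) ∈ {(F,T,F); (F,T,T)} — 2.
Total: 2 + 0 + 8 + 2 = 12.

12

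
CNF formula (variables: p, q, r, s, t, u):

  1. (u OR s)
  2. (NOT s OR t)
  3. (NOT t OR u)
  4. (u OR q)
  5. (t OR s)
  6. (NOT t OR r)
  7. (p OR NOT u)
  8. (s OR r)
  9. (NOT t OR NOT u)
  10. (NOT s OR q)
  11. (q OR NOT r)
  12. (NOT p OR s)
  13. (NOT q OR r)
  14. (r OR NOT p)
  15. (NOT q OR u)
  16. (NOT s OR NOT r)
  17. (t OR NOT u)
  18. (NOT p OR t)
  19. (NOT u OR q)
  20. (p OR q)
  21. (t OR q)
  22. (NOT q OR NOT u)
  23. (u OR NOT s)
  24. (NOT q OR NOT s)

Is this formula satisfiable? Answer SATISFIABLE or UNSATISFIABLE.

UNSATISFIABLE

q = True:
  propagation gives r=True, u=True; an empty clause results — contradiction.
q = False:
  propagation gives u=True; an empty clause results — contradiction.
Every branch closes, so no satisfying assignment exists.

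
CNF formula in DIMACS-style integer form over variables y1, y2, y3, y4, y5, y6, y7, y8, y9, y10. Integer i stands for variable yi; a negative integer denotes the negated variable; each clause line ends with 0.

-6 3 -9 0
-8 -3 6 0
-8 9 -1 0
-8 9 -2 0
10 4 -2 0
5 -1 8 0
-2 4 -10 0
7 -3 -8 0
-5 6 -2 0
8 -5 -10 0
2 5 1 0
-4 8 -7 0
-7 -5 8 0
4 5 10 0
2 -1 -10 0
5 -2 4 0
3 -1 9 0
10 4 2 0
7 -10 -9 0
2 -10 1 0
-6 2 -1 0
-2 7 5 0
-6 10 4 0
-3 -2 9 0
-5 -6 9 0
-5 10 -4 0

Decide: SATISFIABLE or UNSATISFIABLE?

Branch on y1: take y1 = False.
Set y2 = True and propagate.
For the remaining variables, y3 = True, y4 = True, y5 = True, y6 = True, y7 = True, y8 = True, y9 = True, y10 = True works.
Every clause has at least one true literal under this assignment.
So y1=False, y2=True, y3=True, y4=True, y5=True, y6=True, y7=True, y8=True, y9=True, y10=True is a satisfying assignment.

SATISFIABLE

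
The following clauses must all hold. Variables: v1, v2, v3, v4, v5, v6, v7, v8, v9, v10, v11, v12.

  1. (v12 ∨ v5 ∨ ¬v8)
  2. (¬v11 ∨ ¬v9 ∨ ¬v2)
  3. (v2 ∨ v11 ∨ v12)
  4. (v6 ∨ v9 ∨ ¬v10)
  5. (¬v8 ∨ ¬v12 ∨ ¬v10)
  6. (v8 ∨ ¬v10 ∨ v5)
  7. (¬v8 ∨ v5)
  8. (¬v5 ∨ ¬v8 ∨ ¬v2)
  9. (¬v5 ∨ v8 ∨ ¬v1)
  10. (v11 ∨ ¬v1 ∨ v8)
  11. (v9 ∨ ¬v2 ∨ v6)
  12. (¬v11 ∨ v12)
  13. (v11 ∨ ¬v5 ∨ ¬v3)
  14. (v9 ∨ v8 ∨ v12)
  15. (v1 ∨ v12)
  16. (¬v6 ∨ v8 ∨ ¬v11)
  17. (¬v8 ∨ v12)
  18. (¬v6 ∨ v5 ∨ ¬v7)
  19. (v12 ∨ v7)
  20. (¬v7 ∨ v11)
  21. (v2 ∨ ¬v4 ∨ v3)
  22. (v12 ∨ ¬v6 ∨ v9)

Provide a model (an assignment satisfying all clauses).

v4 occurs only negated in the remaining clauses — set v4 = False.
Set v1 = False and propagate.
  then v12 is forced to True.
The remaining clauses are satisfied by v2 = True, v3 = False, v5 = True, v6 = True, v7 = False, v8 = False, v9 = True, v10 = True, v11 = False.

v1 = False  v2 = True  v3 = False  v4 = False  v5 = True  v6 = True  v7 = False  v8 = False  v9 = True  v10 = True  v11 = False  v12 = True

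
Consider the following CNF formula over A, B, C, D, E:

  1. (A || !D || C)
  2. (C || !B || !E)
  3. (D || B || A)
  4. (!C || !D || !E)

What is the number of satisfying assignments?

17

Case analysis on C and D:
  C=T, D=T: remaining (A,B,E) ∈ {(F,F,F); (F,T,F); (T,F,F); (T,T,F)} — 4.
  C=T, D=F: E free; 3 ways for (A,B) × 2^1 = 6.
  C=F, D=T: remaining (A,B,E) ∈ {(T,F,F); (T,F,T); (T,T,F)} — 3.
  C=F, D=F: remaining (A,B,E) ∈ {(F,T,F); (T,F,F); (T,F,T); (T,T,F)} — 4.
Total: 4 + 6 + 3 + 4 = 17.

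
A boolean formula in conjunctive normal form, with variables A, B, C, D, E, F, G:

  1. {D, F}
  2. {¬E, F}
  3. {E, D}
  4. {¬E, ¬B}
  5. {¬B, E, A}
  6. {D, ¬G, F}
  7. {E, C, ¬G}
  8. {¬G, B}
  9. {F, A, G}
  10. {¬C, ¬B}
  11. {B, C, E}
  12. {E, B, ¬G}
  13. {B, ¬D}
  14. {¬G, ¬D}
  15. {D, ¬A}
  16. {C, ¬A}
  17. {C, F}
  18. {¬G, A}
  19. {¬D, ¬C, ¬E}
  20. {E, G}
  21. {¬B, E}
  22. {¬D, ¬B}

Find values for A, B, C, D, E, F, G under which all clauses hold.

A=0, B=0, C=1, D=0, E=1, F=1, G=0

F occurs only positively in the remaining clauses — set F = True.
Branch on A: take A = False.
  then G is forced to False.
  then E is forced to True.
  then B is forced to False.
  then D is forced to False.
C is now unconstrained; take C = True.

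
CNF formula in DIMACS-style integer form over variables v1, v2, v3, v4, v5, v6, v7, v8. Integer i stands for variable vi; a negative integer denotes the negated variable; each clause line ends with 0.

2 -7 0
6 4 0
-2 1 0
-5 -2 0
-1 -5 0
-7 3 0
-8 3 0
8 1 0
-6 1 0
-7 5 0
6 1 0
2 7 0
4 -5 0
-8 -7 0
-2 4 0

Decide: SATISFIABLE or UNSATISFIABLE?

v4 occurs only positively in the remaining clauses — set v4 = True.
Try v1 = True.
  then v5 is forced to False.
  then v7 is forced to False.
  then v2 is forced to True.
For the remaining variables, v3 = False, v6 = False, v8 = False works.
Every clause has at least one true literal under this assignment.
So v1=1, v2=1, v3=0, v4=1, v5=0, v6=0, v7=0, v8=0 is a satisfying assignment.

SATISFIABLE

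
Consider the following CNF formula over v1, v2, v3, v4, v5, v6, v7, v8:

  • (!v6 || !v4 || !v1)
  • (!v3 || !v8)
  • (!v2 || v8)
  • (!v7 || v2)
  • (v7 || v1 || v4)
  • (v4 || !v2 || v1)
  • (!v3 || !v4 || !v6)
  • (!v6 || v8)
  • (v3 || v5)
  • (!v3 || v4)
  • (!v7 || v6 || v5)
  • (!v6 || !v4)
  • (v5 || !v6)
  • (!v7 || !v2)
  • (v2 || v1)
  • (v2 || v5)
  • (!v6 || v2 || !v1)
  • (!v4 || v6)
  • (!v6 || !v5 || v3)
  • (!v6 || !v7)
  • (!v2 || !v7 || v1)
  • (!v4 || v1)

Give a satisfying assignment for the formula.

v1=T, v2=T, v3=F, v4=F, v5=T, v6=F, v7=F, v8=T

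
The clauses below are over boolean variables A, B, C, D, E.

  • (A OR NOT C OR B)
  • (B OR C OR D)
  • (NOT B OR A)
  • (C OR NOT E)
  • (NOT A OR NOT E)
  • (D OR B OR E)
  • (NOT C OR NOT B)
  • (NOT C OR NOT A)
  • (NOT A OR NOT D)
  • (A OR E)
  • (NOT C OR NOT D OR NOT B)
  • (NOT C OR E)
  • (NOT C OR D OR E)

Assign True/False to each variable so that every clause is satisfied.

Branch on A: take A = True.
  then E is forced to False.
  then C is forced to False.
  then D is forced to False.
  then B is forced to True.
Every clause has at least one true literal under this assignment.

A=T, B=T, C=F, D=F, E=F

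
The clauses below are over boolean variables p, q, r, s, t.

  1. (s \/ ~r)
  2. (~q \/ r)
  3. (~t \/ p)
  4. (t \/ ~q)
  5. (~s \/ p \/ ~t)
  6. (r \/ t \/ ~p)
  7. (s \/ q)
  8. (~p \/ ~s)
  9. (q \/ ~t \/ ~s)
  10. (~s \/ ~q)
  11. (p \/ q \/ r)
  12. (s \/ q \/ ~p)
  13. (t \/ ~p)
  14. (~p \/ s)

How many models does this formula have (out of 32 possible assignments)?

The models are:
  p=F q=F r=T s=T t=F
That's 1 in total.

1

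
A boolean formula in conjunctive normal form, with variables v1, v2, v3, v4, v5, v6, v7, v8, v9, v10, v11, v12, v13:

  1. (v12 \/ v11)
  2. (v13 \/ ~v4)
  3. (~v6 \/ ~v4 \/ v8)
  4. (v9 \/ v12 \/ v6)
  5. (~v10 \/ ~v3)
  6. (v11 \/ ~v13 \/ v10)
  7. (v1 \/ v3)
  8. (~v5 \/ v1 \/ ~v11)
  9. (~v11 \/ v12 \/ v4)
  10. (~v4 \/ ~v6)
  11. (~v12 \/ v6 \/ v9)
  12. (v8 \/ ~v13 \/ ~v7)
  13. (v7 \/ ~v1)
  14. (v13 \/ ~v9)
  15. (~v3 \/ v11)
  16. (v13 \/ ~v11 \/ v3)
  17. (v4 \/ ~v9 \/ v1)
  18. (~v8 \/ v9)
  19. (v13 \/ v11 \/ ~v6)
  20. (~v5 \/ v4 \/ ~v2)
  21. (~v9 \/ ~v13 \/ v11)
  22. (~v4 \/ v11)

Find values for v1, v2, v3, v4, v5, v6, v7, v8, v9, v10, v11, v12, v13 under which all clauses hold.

v1 = T, v2 = F, v3 = F, v4 = F, v5 = T, v6 = T, v7 = T, v8 = T, v9 = T, v10 = T, v11 = T, v12 = T, v13 = T

Check each clause:
  1. (v11 \/ v12) — v11 is true.
  2. (~v4 \/ v13) — ~v4 is true.
  3. (v8 \/ ~v4 \/ ~v6) — v8 is true.
  4. (v6 \/ v9 \/ v12) — v9 is true.
  5. (~v10 \/ ~v3) — ~v3 is true.
  6. (v11 \/ ~v13 \/ v10) — v11 is true.
  7. (v3 \/ v1) — v1 is true.
  8. (~v11 \/ v1 \/ ~v5) — v1 is true.
  9. (v12 \/ ~v11 \/ v4) — v12 is true.
  10. (~v4 \/ ~v6) — ~v4 is true.
  11. (v9 \/ ~v12 \/ v6) — v9 is true.
  12. (~v13 \/ v8 \/ ~v7) — v8 is true.
  13. (v7 \/ ~v1) — v7 is true.
  14. (v13 \/ ~v9) — v13 is true.
  15. (~v3 \/ v11) — v11 is true.
  16. (~v11 \/ v3 \/ v13) — v13 is true.
  17. (v1 \/ v4 \/ ~v9) — v1 is true.
  18. (~v8 \/ v9) — v9 is true.
  19. (v11 \/ ~v6 \/ v13) — v11 is true.
  20. (v4 \/ ~v2 \/ ~v5) — ~v2 is true.
  21. (~v9 \/ ~v13 \/ v11) — v11 is true.
  22. (v11 \/ ~v4) — v11 is true.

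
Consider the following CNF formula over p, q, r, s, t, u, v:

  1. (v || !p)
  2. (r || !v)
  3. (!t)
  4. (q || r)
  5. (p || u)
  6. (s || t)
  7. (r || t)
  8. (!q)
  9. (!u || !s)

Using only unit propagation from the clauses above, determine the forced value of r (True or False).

(!t) stands alone — t = False.
(s || t) with t = False leaves only s, so s = True.
(r || t): since t = False, the clause reduces to (r). r = True.

True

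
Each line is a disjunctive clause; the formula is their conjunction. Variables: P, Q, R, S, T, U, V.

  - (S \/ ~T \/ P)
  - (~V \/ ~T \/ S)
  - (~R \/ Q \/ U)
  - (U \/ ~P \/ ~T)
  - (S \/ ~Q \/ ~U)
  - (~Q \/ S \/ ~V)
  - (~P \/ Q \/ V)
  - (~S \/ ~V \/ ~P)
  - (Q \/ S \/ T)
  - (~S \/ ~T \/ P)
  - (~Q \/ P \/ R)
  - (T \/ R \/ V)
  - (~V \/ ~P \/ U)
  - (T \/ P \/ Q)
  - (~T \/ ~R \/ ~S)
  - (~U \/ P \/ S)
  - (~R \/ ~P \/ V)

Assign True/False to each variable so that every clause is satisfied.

Set P = False and propagate.
Try Q = True.
  then R is forced to True.
For the remaining variables, S = True, T = False, U = True, V = False works.
Check each clause:
  1. (P \/ S \/ ~T) — ~T is true.
  2. (~T \/ ~V \/ S) — ~V is true.
  3. (~R \/ U \/ Q) — Q is true.
  4. (U \/ ~P \/ ~T) — ~T is true.
  5. (~Q \/ S \/ ~U) — S is true.
  6. (~V \/ S \/ ~Q) — ~V is true.
  7. (~P \/ V \/ Q) — Q is true.
  8. (~S \/ ~P \/ ~V) — ~V is true.
  9. (T \/ Q \/ S) — Q is true.
  10. (~T \/ P \/ ~S) — ~T is true.
  11. (~Q \/ P \/ R) — R is true.
  12. (T \/ R \/ V) — R is true.
  13. (~V \/ U \/ ~P) — ~V is true.
  14. (Q \/ P \/ T) — Q is true.
  15. (~S \/ ~T \/ ~R) — ~T is true.
  16. (~U \/ S \/ P) — S is true.
  17. (V \/ ~P \/ ~R) — ~P is true.

P=False  Q=True  R=True  S=True  T=False  U=True  V=False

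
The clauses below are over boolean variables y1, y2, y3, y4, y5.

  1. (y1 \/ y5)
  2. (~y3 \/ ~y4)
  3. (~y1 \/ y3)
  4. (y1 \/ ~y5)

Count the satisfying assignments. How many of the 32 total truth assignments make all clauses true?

4

Satisfying assignments:
  y1=T y2=F y3=T y4=F y5=F
  y1=T y2=F y3=T y4=F y5=T
  y1=T y2=T y3=T y4=F y5=F
  y1=T y2=T y3=T y4=F y5=T
Count: 4.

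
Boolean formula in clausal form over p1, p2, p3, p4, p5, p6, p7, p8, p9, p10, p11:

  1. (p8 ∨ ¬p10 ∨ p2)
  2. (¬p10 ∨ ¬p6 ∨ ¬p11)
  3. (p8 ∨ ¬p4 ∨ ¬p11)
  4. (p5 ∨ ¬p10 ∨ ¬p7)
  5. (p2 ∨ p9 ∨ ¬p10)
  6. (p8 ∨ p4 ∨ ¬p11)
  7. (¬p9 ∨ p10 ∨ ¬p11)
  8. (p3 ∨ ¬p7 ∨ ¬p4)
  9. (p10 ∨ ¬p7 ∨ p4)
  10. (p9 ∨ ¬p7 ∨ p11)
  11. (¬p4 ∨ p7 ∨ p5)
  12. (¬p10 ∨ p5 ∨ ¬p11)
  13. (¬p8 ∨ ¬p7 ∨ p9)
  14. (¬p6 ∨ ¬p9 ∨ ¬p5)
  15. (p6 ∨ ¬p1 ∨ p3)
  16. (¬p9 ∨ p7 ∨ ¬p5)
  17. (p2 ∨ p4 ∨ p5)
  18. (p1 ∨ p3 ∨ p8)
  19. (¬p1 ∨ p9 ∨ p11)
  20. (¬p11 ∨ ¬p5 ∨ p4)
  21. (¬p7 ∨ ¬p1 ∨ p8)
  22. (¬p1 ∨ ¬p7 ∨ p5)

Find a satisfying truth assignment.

p1=1, p2=0, p3=1, p4=1, p5=1, p6=1, p7=0, p8=1, p9=0, p10=0, p11=1

Pure literal: p3 appears only positively; assign p3 = True.
Try p1 = True.
Try p2 = False.
For the remaining variables, p4 = True, p5 = True, p6 = True, p7 = False, p8 = True, p9 = False, p10 = False, p11 = True works.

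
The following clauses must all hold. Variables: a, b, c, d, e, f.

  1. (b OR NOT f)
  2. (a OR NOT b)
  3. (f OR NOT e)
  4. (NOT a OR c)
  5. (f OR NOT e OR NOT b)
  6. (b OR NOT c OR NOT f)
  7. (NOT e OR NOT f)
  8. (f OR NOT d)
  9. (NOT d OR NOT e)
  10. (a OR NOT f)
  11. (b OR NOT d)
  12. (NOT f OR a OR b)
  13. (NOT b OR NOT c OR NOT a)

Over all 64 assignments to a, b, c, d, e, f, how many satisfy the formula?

The models are:
  a=0 b=0 c=0 d=0 e=0 f=0
  a=0 b=0 c=1 d=0 e=0 f=0
  a=1 b=0 c=1 d=0 e=0 f=0
That's 3 in total.

3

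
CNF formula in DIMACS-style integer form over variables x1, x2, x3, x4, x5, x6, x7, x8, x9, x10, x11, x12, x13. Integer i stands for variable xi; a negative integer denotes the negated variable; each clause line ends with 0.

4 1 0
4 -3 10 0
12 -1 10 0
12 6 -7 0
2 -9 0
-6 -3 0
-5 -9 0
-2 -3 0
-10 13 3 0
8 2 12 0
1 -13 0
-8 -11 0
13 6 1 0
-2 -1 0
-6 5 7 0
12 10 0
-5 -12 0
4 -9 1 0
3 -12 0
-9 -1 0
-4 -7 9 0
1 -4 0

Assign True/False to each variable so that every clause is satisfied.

x1 = True, x2 = False, x3 = True, x4 = True, x5 = False, x6 = False, x7 = False, x8 = False, x9 = False, x10 = True, x11 = False, x12 = True, x13 = True

Check each clause:
  1. {x1, x4} — x1 is true.
  2. {x4, ¬x3, x10} — x10 is true.
  3. {x12, x10, ¬x1} — x10 is true.
  4. {¬x7, x6, x12} — ¬x7 is true.
  5. {¬x9, x2} — ¬x9 is true.
  6. {¬x3, ¬x6} — ¬x6 is true.
  7. {¬x5, ¬x9} — ¬x5 is true.
  8. {¬x3, ¬x2} — ¬x2 is true.
  9. {x3, x13, ¬x10} — x3 is true.
  10. {x8, x2, x12} — x12 is true.
  11. {x1, ¬x13} — x1 is true.
  12. {¬x8, ¬x11} — ¬x8 is true.
  13. {x13, x6, x1} — x1 is true.
  14. {¬x1, ¬x2} — ¬x2 is true.
  15. {x7, ¬x6, x5} — ¬x6 is true.
  16. {x10, x12} — x10 is true.
  17. {¬x12, ¬x5} — ¬x5 is true.
  18. {x4, x1, ¬x9} — x1 is true.
  19. {x3, ¬x12} — x3 is true.
  20. {¬x9, ¬x1} — ¬x9 is true.
  21. {x9, ¬x7, ¬x4} — ¬x7 is true.
  22. {¬x4, x1} — x1 is true.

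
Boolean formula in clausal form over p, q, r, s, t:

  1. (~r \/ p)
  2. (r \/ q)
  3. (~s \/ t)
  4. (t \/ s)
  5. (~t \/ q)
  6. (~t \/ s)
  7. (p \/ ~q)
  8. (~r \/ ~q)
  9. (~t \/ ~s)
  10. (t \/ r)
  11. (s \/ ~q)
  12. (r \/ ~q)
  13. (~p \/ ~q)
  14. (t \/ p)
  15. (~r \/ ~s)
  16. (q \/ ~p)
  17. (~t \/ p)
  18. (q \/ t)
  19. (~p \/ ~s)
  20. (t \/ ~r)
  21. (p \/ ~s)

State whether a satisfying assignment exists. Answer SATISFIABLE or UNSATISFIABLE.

UNSATISFIABLE

t = True:
  propagation gives q=True, s=True; an empty clause results — contradiction.
t = False:
  propagation gives s=False; an empty clause results — contradiction.
Every branch closes, so no satisfying assignment exists.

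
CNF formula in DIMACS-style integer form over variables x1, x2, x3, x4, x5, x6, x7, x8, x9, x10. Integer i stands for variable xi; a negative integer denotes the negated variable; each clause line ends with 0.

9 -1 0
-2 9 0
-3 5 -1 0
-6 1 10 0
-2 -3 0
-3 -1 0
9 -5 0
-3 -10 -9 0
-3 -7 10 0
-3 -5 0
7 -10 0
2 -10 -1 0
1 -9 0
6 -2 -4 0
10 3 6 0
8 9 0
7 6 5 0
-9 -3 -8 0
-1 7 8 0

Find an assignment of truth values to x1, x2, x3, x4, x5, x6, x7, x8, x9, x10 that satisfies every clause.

x1=T, x2=T, x3=F, x4=F, x5=F, x6=T, x7=T, x8=T, x9=T, x10=F

Check each clause:
  1. {¬x1, x9} — x9 is true.
  2. {¬x2, x9} — x9 is true.
  3. {¬x1, ¬x3, x5} — ¬x3 is true.
  4. {x10, ¬x6, x1} — x1 is true.
  5. {¬x2, ¬x3} — ¬x3 is true.
  6. {¬x1, ¬x3} — ¬x3 is true.
  7. {¬x5, x9} — x9 is true.
  8. {¬x9, ¬x3, ¬x10} — ¬x3 is true.
  9. {¬x3, x10, ¬x7} — ¬x3 is true.
  10. {¬x3, ¬x5} — ¬x5 is true.
  11. {¬x10, x7} — ¬x10 is true.
  12. {x2, ¬x1, ¬x10} — x2 is true.
  13. {¬x9, x1} — x1 is true.
  14. {¬x2, ¬x4, x6} — ¬x4 is true.
  15. {x6, x3, x10} — x6 is true.
  16. {x9, x8} — x8 is true.
  17. {x7, x6, x5} — x6 is true.
  18. {¬x9, ¬x3, ¬x8} — ¬x3 is true.
  19. {x8, ¬x1, x7} — x8 is true.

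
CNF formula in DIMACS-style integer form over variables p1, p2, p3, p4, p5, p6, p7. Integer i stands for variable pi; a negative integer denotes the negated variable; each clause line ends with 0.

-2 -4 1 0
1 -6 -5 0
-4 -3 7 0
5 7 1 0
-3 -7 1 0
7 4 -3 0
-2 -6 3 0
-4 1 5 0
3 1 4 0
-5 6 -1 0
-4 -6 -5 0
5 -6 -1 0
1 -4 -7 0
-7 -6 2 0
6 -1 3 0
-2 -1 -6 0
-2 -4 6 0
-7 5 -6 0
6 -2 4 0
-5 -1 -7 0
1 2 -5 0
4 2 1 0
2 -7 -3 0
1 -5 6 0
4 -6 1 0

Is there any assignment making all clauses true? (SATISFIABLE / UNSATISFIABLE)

SATISFIABLE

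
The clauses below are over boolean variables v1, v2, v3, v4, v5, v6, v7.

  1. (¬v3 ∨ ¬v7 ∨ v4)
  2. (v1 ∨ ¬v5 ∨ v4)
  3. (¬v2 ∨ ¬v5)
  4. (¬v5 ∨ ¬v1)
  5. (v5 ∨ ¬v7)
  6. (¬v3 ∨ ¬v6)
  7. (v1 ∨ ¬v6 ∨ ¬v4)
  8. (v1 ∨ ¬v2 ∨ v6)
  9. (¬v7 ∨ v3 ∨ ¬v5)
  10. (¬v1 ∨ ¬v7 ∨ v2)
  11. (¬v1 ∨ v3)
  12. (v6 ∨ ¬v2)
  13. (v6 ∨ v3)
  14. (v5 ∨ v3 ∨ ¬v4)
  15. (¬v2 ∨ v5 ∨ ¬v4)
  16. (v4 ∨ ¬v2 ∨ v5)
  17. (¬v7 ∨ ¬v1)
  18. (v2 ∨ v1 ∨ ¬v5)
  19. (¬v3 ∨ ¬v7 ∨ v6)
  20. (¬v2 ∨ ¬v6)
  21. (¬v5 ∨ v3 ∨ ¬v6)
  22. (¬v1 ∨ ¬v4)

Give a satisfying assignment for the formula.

v1 = True, v2 = False, v3 = True, v4 = False, v5 = False, v6 = False, v7 = False

Check each clause:
  1. (¬v7 ∨ ¬v3 ∨ v4) — ¬v7 is true.
  2. (¬v5 ∨ v4 ∨ v1) — v1 is true.
  3. (¬v5 ∨ ¬v2) — ¬v5 is true.
  4. (¬v5 ∨ ¬v1) — ¬v5 is true.
  5. (v5 ∨ ¬v7) — ¬v7 is true.
  6. (¬v6 ∨ ¬v3) — ¬v6 is true.
  7. (¬v6 ∨ v1 ∨ ¬v4) — v1 is true.
  8. (¬v2 ∨ v6 ∨ v1) — v1 is true.
  9. (¬v5 ∨ ¬v7 ∨ v3) — ¬v7 is true.
  10. (v2 ∨ ¬v1 ∨ ¬v7) — ¬v7 is true.
  11. (v3 ∨ ¬v1) — v3 is true.
  12. (¬v2 ∨ v6) — ¬v2 is true.
  13. (v6 ∨ v3) — v3 is true.
  14. (¬v4 ∨ v5 ∨ v3) — v3 is true.
  15. (¬v2 ∨ v5 ∨ ¬v4) — ¬v4 is true.
  16. (¬v2 ∨ v4 ∨ v5) — ¬v2 is true.
  17. (¬v1 ∨ ¬v7) — ¬v7 is true.
  18. (v2 ∨ v1 ∨ ¬v5) — v1 is true.
  19. (v6 ∨ ¬v7 ∨ ¬v3) — ¬v7 is true.
  20. (¬v2 ∨ ¬v6) — ¬v6 is true.
  21. (v3 ∨ ¬v5 ∨ ¬v6) — ¬v6 is true.
  22. (¬v1 ∨ ¬v4) — ¬v4 is true.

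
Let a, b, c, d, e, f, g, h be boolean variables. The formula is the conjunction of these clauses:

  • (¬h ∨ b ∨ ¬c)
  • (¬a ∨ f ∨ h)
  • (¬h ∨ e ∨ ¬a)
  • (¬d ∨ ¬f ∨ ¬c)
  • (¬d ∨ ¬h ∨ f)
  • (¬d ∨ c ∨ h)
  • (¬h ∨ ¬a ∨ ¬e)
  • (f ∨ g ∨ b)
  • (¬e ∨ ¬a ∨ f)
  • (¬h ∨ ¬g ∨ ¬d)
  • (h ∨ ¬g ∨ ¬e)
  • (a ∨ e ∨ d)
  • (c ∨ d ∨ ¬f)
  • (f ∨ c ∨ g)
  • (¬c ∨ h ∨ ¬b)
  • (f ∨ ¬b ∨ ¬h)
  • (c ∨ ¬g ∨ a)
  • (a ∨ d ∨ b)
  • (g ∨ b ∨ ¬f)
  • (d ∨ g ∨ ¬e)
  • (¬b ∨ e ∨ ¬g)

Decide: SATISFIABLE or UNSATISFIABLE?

Branch on a: take a = False.
Set b = True and propagate.
For the remaining variables, c = False, d = True, e = True, f = True, g = False, h = True works.
So a=False, b=True, c=False, d=True, e=True, f=True, g=False, h=True is a satisfying assignment.

SATISFIABLE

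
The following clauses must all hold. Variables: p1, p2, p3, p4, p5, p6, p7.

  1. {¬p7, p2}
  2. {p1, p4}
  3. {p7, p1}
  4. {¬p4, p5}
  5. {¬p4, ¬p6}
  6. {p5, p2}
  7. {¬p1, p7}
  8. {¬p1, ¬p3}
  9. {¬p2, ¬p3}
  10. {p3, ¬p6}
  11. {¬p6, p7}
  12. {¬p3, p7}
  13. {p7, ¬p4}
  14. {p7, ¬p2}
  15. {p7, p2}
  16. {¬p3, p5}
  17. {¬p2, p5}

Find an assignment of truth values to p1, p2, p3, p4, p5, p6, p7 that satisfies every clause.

p1=F, p2=T, p3=F, p4=T, p5=T, p6=F, p7=T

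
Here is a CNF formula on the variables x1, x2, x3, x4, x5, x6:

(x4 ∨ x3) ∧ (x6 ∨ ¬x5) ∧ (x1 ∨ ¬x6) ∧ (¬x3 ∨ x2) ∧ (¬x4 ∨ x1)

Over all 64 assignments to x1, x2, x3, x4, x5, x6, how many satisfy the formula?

Split on x1, then x3.
  x1=T, x3=T: x4 free; 3 ways for (x2,x5,x6) × 2^1 = 6.
  x1=T, x3=F: x2 free; 3 ways for (x4,x5,x6) × 2^1 = 6.
  x1=F, x3=T: remaining (x2,x4,x5,x6) ∈ {(T,F,F,F)} — 1.
  x1=F, x3=F: a clause becomes empty — 0.
Total: 6 + 6 + 1 + 0 = 13.

13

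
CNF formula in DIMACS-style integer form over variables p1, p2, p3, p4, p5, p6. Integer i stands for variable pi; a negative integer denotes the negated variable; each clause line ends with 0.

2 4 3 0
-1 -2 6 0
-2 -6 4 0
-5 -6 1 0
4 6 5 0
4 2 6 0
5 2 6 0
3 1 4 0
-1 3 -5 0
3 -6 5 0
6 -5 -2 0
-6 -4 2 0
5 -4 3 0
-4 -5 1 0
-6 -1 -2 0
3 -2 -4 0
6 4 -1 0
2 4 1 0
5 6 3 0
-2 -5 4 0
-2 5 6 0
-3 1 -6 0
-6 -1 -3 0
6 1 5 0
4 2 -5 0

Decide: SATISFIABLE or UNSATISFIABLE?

SATISFIABLE

Set p1 = True and propagate.
Try p2 = False.
The remaining clauses are satisfied by p3 = True, p4 = True, p5 = True, p6 = False.
So p1 = T, p2 = F, p3 = T, p4 = T, p5 = T, p6 = F is a satisfying assignment.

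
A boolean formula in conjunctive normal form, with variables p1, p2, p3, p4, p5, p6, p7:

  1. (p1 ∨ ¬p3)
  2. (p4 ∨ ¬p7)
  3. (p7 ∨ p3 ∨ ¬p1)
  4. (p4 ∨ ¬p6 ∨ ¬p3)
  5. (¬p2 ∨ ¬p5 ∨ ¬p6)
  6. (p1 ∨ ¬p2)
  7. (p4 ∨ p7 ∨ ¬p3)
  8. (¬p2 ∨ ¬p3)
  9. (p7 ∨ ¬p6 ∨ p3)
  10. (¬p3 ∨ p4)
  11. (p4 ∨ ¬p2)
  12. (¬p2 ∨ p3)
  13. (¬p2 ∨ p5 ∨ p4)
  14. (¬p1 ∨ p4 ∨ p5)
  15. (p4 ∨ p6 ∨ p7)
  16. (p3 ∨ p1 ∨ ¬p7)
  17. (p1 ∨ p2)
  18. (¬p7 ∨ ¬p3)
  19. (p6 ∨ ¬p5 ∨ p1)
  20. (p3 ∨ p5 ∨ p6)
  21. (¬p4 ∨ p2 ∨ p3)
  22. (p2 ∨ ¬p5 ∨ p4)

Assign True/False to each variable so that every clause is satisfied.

p1=True, p2=False, p3=True, p4=True, p5=False, p6=True, p7=False

Branch on p1: take p1 = True.
Set p2 = False and propagate.
Branch on p3: take p3 = True.
  then p4 is forced to True.
  then p7 is forced to False.
p5, p6 are now unconstrained; take p5 = False, p6 = True.
Every clause has at least one true literal under this assignment.
Check each clause:
  1. (p1 ∨ ¬p3) — p1 is true.
  2. (¬p7 ∨ p4) — ¬p7 is true.
  3. (¬p1 ∨ p7 ∨ p3) — p3 is true.
  4. (¬p3 ∨ p4 ∨ ¬p6) — p4 is true.
  5. (¬p2 ∨ ¬p6 ∨ ¬p5) — ¬p5 is true.
  6. (p1 ∨ ¬p2) — p1 is true.
  7. (¬p3 ∨ p4 ∨ p7) — p4 is true.
  8. (¬p2 ∨ ¬p3) — ¬p2 is true.
  9. (p3 ∨ ¬p6 ∨ p7) — p3 is true.
  10. (p4 ∨ ¬p3) — p4 is true.
  11. (¬p2 ∨ p4) — p4 is true.
  12. (¬p2 ∨ p3) — p3 is true.
  13. (¬p2 ∨ p4 ∨ p5) — p4 is true.
  14. (¬p1 ∨ p5 ∨ p4) — p4 is true.
  15. (p7 ∨ p4 ∨ p6) — p4 is true.
  16. (p3 ∨ ¬p7 ∨ p1) — p1 is true.
  17. (p1 ∨ p2) — p1 is true.
  18. (¬p7 ∨ ¬p3) — ¬p7 is true.
  19. (p1 ∨ ¬p5 ∨ p6) — p1 is true.
  20. (p3 ∨ p6 ∨ p5) — p3 is true.
  21. (¬p4 ∨ p3 ∨ p2) — p3 is true.
  22. (p2 ∨ ¬p5 ∨ p4) — ¬p5 is true.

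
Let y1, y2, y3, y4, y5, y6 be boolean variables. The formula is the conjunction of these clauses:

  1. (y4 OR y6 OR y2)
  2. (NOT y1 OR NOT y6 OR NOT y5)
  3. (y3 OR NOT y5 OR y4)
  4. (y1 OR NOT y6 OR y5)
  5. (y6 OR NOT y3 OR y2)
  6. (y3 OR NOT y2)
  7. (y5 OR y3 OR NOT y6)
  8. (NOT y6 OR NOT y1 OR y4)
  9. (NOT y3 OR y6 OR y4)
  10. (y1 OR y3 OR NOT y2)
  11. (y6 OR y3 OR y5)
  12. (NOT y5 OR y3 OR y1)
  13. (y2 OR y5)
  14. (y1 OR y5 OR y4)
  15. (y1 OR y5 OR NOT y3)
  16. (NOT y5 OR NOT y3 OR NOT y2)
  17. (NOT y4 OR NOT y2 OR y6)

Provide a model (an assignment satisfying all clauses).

y1=0, y2=0, y3=1, y4=1, y5=1, y6=1

Try y1 = False.
Set y2 = False and propagate.
  then y5 is forced to True.
  then y3 is forced to True.
  then y6 is forced to True.
y4 is now unconstrained; take y4 = True.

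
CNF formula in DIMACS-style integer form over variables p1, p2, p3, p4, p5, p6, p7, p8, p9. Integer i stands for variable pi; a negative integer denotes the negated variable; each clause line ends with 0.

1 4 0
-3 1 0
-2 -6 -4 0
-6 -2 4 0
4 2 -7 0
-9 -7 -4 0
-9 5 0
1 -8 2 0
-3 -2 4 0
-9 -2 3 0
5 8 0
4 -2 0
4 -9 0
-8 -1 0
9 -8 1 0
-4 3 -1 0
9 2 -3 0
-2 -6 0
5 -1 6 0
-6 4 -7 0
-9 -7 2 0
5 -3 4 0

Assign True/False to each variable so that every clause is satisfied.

p1=0, p2=0, p3=0, p4=1, p5=1, p6=0, p7=1, p8=0, p9=0

Check each clause:
  1. (p1 \/ p4) — p4 is true.
  2. (~p3 \/ p1) — ~p3 is true.
  3. (~p6 \/ ~p4 \/ ~p2) — ~p6 is true.
  4. (~p2 \/ p4 \/ ~p6) — ~p6 is true.
  5. (p4 \/ ~p7 \/ p2) — p4 is true.
  6. (~p4 \/ ~p7 \/ ~p9) — ~p9 is true.
  7. (~p9 \/ p5) — p5 is true.
  8. (p2 \/ ~p8 \/ p1) — ~p8 is true.
  9. (~p2 \/ p4 \/ ~p3) — p4 is true.
  10. (~p2 \/ p3 \/ ~p9) — ~p2 is true.
  11. (p5 \/ p8) — p5 is true.
  12. (p4 \/ ~p2) — p4 is true.
  13. (p4 \/ ~p9) — p4 is true.
  14. (~p1 \/ ~p8) — ~p8 is true.
  15. (p9 \/ p1 \/ ~p8) — ~p8 is true.
  16. (~p1 \/ p3 \/ ~p4) — ~p1 is true.
  17. (p2 \/ ~p3 \/ p9) — ~p3 is true.
  18. (~p6 \/ ~p2) — ~p6 is true.
  19. (p6 \/ ~p1 \/ p5) — p5 is true.
  20. (~p7 \/ p4 \/ ~p6) — ~p6 is true.
  21. (~p7 \/ p2 \/ ~p9) — ~p9 is true.
  22. (p4 \/ p5 \/ ~p3) — p5 is true.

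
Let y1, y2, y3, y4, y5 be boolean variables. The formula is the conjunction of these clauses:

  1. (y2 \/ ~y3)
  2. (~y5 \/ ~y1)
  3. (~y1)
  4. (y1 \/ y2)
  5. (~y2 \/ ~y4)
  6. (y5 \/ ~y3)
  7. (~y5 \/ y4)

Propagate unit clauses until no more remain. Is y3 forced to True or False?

False

(~y1) stands alone — y1 = False.
From (y1 \/ y2) and y1 = False: y2 = True.
(~y4 \/ ~y2): since y2 = True, the clause reduces to (~y4). y4 = False.
In (~y5 \/ y4), y4 is now false; ~y5 must hold, so y5 = False.
From (~y3 \/ y5) and y5 = False: y3 = False.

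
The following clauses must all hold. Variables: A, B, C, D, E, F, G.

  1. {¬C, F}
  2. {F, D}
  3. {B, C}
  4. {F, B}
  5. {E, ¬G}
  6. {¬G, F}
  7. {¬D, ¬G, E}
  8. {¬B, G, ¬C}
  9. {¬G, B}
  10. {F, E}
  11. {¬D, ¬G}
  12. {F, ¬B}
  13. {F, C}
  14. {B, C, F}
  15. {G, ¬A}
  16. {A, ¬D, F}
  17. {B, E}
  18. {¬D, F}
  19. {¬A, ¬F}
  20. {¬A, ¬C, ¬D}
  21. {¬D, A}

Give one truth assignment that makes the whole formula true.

A = F, B = F, C = T, D = F, E = T, F = T, G = F

Check each clause:
  1. {¬C, F} — F is true.
  2. {D, F} — F is true.
  3. {C, B} — C is true.
  4. {B, F} — F is true.
  5. {¬G, E} — ¬G is true.
  6. {F, ¬G} — ¬G is true.
  7. {¬D, E, ¬G} — ¬G is true.
  8. {¬B, ¬C, G} — ¬B is true.
  9. {B, ¬G} — ¬G is true.
  10. {E, F} — E is true.
  11. {¬G, ¬D} — ¬G is true.
  12. {¬B, F} — ¬B is true.
  13. {F, C} — C is true.
  14. {B, F, C} — C is true.
  15. {¬A, G} — ¬A is true.
  16. {¬D, F, A} — ¬D is true.
  17. {E, B} — E is true.
  18. {F, ¬D} — ¬D is true.
  19. {¬F, ¬A} — ¬A is true.
  20. {¬D, ¬A, ¬C} — ¬D is true.
  21. {¬D, A} — ¬D is true.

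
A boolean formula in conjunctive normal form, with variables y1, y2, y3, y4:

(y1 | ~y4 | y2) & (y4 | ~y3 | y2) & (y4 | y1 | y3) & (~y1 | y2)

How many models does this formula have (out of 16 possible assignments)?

7

Satisfying assignments:
  y1=F y2=T y3=F y4=T
  y1=F y2=T y3=T y4=F
  y1=F y2=T y3=T y4=T
  y1=T y2=T y3=F y4=F
  y1=T y2=T y3=F y4=T
  y1=T y2=T y3=T y4=F
  y1=T y2=T y3=T y4=T
Count: 7.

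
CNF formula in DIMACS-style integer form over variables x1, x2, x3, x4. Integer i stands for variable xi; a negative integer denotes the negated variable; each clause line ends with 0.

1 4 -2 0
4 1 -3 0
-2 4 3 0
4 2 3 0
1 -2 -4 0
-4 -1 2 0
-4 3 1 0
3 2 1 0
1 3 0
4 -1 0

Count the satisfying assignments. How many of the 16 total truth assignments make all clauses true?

3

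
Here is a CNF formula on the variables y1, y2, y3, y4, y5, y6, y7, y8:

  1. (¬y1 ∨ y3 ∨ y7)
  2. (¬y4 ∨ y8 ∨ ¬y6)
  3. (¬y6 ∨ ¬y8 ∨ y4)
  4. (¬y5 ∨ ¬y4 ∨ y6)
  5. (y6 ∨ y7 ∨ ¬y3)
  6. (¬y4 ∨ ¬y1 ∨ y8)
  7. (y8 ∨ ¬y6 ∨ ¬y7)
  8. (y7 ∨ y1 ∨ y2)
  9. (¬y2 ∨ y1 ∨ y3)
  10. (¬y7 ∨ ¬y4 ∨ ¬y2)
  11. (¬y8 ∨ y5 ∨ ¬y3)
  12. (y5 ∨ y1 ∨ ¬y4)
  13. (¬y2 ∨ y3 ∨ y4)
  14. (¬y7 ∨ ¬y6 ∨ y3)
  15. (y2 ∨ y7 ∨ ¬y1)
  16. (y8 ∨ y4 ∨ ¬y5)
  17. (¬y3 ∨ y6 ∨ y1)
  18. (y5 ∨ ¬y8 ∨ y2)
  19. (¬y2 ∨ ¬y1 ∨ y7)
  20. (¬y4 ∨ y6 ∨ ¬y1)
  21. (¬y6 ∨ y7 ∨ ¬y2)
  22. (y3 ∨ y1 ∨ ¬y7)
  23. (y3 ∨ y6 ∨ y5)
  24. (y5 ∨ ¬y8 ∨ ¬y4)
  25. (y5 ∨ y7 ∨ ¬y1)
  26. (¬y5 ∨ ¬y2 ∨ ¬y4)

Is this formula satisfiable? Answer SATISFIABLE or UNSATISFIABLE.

Set y1 = True and propagate.
Try y2 = False.
  then y7 is forced to True.
Try y3 = True.
The remaining clauses are satisfied by y4 = False, y5 = False, y6 = False, y8 = False.
So y1 = T  y2 = F  y3 = T  y4 = F  y5 = F  y6 = F  y7 = T  y8 = F is a satisfying assignment.

SATISFIABLE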